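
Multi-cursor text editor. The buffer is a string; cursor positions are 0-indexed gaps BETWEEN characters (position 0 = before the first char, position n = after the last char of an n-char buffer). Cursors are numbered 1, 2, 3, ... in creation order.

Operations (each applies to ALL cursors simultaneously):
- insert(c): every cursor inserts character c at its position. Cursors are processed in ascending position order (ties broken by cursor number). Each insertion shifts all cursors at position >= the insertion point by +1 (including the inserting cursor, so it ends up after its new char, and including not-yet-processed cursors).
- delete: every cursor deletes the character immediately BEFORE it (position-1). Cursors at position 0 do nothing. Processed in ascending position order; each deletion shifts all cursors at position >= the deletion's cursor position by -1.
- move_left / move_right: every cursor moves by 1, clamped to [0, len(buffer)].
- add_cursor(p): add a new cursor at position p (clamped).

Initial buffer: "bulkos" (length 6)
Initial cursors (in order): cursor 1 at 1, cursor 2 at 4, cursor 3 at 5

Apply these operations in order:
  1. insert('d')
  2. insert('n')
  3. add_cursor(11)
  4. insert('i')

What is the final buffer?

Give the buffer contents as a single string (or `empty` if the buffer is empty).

Answer: bdniulkdniodniis

Derivation:
After op 1 (insert('d')): buffer="bdulkdods" (len 9), cursors c1@2 c2@6 c3@8, authorship .1...2.3.
After op 2 (insert('n')): buffer="bdnulkdnodns" (len 12), cursors c1@3 c2@8 c3@11, authorship .11...22.33.
After op 3 (add_cursor(11)): buffer="bdnulkdnodns" (len 12), cursors c1@3 c2@8 c3@11 c4@11, authorship .11...22.33.
After op 4 (insert('i')): buffer="bdniulkdniodniis" (len 16), cursors c1@4 c2@10 c3@15 c4@15, authorship .111...222.3334.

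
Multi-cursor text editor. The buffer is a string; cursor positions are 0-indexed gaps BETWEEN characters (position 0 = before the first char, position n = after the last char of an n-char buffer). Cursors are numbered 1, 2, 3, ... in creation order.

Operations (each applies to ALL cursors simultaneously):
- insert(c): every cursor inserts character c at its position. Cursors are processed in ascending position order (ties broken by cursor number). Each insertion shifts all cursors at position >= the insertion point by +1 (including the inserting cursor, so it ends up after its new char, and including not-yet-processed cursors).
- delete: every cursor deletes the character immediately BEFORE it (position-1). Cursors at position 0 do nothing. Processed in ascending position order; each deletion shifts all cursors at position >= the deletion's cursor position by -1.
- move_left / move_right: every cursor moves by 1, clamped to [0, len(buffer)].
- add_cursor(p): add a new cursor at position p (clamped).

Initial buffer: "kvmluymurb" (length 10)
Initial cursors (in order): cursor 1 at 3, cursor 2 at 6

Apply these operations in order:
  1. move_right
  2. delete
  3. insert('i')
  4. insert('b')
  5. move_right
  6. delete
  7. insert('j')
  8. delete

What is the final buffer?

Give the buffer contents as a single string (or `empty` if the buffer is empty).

After op 1 (move_right): buffer="kvmluymurb" (len 10), cursors c1@4 c2@7, authorship ..........
After op 2 (delete): buffer="kvmuyurb" (len 8), cursors c1@3 c2@5, authorship ........
After op 3 (insert('i')): buffer="kvmiuyiurb" (len 10), cursors c1@4 c2@7, authorship ...1..2...
After op 4 (insert('b')): buffer="kvmibuyiburb" (len 12), cursors c1@5 c2@9, authorship ...11..22...
After op 5 (move_right): buffer="kvmibuyiburb" (len 12), cursors c1@6 c2@10, authorship ...11..22...
After op 6 (delete): buffer="kvmibyibrb" (len 10), cursors c1@5 c2@8, authorship ...11.22..
After op 7 (insert('j')): buffer="kvmibjyibjrb" (len 12), cursors c1@6 c2@10, authorship ...111.222..
After op 8 (delete): buffer="kvmibyibrb" (len 10), cursors c1@5 c2@8, authorship ...11.22..

Answer: kvmibyibrb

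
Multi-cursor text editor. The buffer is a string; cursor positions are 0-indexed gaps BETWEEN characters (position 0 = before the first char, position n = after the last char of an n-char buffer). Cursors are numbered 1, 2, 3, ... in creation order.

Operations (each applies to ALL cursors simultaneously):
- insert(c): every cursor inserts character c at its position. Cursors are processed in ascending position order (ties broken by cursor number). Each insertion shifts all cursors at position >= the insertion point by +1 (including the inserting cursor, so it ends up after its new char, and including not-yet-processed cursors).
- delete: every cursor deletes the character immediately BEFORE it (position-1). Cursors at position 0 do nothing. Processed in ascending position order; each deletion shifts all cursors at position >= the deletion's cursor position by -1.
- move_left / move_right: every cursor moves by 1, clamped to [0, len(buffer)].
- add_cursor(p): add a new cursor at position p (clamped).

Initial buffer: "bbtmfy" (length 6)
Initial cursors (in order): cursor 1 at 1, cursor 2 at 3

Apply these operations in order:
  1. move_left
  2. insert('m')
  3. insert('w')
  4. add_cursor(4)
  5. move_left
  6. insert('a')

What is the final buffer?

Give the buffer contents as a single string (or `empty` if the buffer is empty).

Answer: mawbabmawtmfy

Derivation:
After op 1 (move_left): buffer="bbtmfy" (len 6), cursors c1@0 c2@2, authorship ......
After op 2 (insert('m')): buffer="mbbmtmfy" (len 8), cursors c1@1 c2@4, authorship 1..2....
After op 3 (insert('w')): buffer="mwbbmwtmfy" (len 10), cursors c1@2 c2@6, authorship 11..22....
After op 4 (add_cursor(4)): buffer="mwbbmwtmfy" (len 10), cursors c1@2 c3@4 c2@6, authorship 11..22....
After op 5 (move_left): buffer="mwbbmwtmfy" (len 10), cursors c1@1 c3@3 c2@5, authorship 11..22....
After op 6 (insert('a')): buffer="mawbabmawtmfy" (len 13), cursors c1@2 c3@5 c2@8, authorship 111.3.222....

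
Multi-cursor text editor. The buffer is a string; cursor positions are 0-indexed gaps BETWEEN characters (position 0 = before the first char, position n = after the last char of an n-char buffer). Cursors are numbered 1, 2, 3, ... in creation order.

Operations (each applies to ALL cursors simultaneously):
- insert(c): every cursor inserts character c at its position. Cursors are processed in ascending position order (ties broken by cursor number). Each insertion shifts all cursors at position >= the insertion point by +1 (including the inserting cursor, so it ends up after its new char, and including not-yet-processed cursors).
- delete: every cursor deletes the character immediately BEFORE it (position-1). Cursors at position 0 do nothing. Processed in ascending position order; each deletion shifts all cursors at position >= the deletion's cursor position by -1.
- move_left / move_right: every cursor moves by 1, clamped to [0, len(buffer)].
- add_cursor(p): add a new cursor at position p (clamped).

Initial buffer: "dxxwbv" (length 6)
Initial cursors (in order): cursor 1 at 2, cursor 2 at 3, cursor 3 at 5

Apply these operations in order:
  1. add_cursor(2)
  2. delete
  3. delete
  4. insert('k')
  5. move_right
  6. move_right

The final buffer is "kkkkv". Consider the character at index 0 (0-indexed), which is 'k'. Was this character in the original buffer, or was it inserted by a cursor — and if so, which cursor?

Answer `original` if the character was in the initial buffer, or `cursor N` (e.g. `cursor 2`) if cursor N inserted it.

Answer: cursor 1

Derivation:
After op 1 (add_cursor(2)): buffer="dxxwbv" (len 6), cursors c1@2 c4@2 c2@3 c3@5, authorship ......
After op 2 (delete): buffer="wv" (len 2), cursors c1@0 c2@0 c4@0 c3@1, authorship ..
After op 3 (delete): buffer="v" (len 1), cursors c1@0 c2@0 c3@0 c4@0, authorship .
After op 4 (insert('k')): buffer="kkkkv" (len 5), cursors c1@4 c2@4 c3@4 c4@4, authorship 1234.
After op 5 (move_right): buffer="kkkkv" (len 5), cursors c1@5 c2@5 c3@5 c4@5, authorship 1234.
After op 6 (move_right): buffer="kkkkv" (len 5), cursors c1@5 c2@5 c3@5 c4@5, authorship 1234.
Authorship (.=original, N=cursor N): 1 2 3 4 .
Index 0: author = 1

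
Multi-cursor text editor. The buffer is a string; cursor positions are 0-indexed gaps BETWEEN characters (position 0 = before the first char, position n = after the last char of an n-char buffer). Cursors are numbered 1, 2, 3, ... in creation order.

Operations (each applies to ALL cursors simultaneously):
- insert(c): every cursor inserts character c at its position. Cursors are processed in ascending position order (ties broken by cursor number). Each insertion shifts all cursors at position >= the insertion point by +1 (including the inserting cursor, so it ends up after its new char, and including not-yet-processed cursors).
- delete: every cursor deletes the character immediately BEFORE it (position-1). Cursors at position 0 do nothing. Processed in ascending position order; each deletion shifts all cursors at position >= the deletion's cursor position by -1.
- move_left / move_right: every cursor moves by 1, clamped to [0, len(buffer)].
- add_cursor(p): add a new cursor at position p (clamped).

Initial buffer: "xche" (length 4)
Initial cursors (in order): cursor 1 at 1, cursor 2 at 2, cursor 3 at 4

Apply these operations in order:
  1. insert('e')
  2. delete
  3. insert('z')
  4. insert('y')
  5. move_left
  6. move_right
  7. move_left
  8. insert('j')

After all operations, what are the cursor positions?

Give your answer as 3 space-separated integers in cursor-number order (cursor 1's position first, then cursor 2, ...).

After op 1 (insert('e')): buffer="xecehee" (len 7), cursors c1@2 c2@4 c3@7, authorship .1.2..3
After op 2 (delete): buffer="xche" (len 4), cursors c1@1 c2@2 c3@4, authorship ....
After op 3 (insert('z')): buffer="xzczhez" (len 7), cursors c1@2 c2@4 c3@7, authorship .1.2..3
After op 4 (insert('y')): buffer="xzyczyhezy" (len 10), cursors c1@3 c2@6 c3@10, authorship .11.22..33
After op 5 (move_left): buffer="xzyczyhezy" (len 10), cursors c1@2 c2@5 c3@9, authorship .11.22..33
After op 6 (move_right): buffer="xzyczyhezy" (len 10), cursors c1@3 c2@6 c3@10, authorship .11.22..33
After op 7 (move_left): buffer="xzyczyhezy" (len 10), cursors c1@2 c2@5 c3@9, authorship .11.22..33
After op 8 (insert('j')): buffer="xzjyczjyhezjy" (len 13), cursors c1@3 c2@7 c3@12, authorship .111.222..333

Answer: 3 7 12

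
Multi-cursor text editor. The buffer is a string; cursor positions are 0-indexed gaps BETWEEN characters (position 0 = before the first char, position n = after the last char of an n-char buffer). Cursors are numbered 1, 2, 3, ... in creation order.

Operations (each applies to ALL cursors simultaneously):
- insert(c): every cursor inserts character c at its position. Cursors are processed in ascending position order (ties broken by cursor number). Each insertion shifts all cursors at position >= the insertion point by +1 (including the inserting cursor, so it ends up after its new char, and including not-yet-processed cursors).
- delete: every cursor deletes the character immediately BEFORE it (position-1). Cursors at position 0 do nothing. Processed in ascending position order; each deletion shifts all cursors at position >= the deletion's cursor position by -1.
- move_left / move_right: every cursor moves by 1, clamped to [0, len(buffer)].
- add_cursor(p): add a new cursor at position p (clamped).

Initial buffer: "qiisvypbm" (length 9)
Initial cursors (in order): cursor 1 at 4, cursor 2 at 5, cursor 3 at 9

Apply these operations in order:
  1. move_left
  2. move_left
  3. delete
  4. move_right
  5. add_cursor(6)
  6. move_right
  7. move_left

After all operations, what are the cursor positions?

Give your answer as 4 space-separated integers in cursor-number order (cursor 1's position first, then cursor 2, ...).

After op 1 (move_left): buffer="qiisvypbm" (len 9), cursors c1@3 c2@4 c3@8, authorship .........
After op 2 (move_left): buffer="qiisvypbm" (len 9), cursors c1@2 c2@3 c3@7, authorship .........
After op 3 (delete): buffer="qsvybm" (len 6), cursors c1@1 c2@1 c3@4, authorship ......
After op 4 (move_right): buffer="qsvybm" (len 6), cursors c1@2 c2@2 c3@5, authorship ......
After op 5 (add_cursor(6)): buffer="qsvybm" (len 6), cursors c1@2 c2@2 c3@5 c4@6, authorship ......
After op 6 (move_right): buffer="qsvybm" (len 6), cursors c1@3 c2@3 c3@6 c4@6, authorship ......
After op 7 (move_left): buffer="qsvybm" (len 6), cursors c1@2 c2@2 c3@5 c4@5, authorship ......

Answer: 2 2 5 5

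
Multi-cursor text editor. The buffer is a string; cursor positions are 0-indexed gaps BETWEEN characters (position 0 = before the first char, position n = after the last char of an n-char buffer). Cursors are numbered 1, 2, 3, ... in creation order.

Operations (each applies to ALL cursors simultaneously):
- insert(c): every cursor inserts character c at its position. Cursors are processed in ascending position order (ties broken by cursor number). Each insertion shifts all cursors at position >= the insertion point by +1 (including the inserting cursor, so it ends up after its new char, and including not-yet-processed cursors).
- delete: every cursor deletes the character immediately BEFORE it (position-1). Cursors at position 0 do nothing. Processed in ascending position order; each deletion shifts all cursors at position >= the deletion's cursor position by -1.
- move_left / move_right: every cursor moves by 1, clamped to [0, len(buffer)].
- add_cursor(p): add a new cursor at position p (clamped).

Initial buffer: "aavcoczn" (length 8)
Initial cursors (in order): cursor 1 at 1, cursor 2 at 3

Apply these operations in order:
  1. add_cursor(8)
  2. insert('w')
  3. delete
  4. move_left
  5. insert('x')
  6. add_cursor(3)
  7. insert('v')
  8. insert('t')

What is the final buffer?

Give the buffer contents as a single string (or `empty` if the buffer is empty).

After op 1 (add_cursor(8)): buffer="aavcoczn" (len 8), cursors c1@1 c2@3 c3@8, authorship ........
After op 2 (insert('w')): buffer="awavwcocznw" (len 11), cursors c1@2 c2@5 c3@11, authorship .1..2.....3
After op 3 (delete): buffer="aavcoczn" (len 8), cursors c1@1 c2@3 c3@8, authorship ........
After op 4 (move_left): buffer="aavcoczn" (len 8), cursors c1@0 c2@2 c3@7, authorship ........
After op 5 (insert('x')): buffer="xaaxvcoczxn" (len 11), cursors c1@1 c2@4 c3@10, authorship 1..2.....3.
After op 6 (add_cursor(3)): buffer="xaaxvcoczxn" (len 11), cursors c1@1 c4@3 c2@4 c3@10, authorship 1..2.....3.
After op 7 (insert('v')): buffer="xvaavxvvcoczxvn" (len 15), cursors c1@2 c4@5 c2@7 c3@14, authorship 11..422.....33.
After op 8 (insert('t')): buffer="xvtaavtxvtvcoczxvtn" (len 19), cursors c1@3 c4@7 c2@10 c3@18, authorship 111..44222.....333.

Answer: xvtaavtxvtvcoczxvtn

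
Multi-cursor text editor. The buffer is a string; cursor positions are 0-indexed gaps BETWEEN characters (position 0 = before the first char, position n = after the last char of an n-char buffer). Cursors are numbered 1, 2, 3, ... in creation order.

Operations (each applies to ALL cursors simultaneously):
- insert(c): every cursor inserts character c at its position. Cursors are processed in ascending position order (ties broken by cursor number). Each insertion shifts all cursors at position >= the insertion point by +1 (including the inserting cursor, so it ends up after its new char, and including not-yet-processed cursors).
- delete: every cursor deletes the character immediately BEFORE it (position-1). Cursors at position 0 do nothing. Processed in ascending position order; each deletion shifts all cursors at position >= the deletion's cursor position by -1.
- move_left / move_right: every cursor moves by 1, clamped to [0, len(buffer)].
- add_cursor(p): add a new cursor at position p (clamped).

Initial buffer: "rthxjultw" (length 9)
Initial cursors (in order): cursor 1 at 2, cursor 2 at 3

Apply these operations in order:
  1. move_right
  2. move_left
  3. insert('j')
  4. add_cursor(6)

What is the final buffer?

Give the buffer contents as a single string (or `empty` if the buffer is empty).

After op 1 (move_right): buffer="rthxjultw" (len 9), cursors c1@3 c2@4, authorship .........
After op 2 (move_left): buffer="rthxjultw" (len 9), cursors c1@2 c2@3, authorship .........
After op 3 (insert('j')): buffer="rtjhjxjultw" (len 11), cursors c1@3 c2@5, authorship ..1.2......
After op 4 (add_cursor(6)): buffer="rtjhjxjultw" (len 11), cursors c1@3 c2@5 c3@6, authorship ..1.2......

Answer: rtjhjxjultw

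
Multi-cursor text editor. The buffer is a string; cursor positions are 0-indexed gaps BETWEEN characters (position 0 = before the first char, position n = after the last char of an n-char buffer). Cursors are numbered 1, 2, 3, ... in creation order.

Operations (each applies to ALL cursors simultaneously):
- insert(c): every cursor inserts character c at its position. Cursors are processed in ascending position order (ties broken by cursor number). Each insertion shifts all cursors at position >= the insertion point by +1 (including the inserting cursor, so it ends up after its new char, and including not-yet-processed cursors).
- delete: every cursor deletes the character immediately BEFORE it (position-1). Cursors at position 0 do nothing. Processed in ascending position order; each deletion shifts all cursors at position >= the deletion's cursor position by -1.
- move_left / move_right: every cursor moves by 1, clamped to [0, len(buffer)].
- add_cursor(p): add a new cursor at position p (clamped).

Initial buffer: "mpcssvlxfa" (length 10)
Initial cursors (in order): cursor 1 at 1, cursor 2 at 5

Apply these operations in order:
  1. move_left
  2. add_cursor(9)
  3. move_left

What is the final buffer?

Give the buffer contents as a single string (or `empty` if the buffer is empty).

After op 1 (move_left): buffer="mpcssvlxfa" (len 10), cursors c1@0 c2@4, authorship ..........
After op 2 (add_cursor(9)): buffer="mpcssvlxfa" (len 10), cursors c1@0 c2@4 c3@9, authorship ..........
After op 3 (move_left): buffer="mpcssvlxfa" (len 10), cursors c1@0 c2@3 c3@8, authorship ..........

Answer: mpcssvlxfa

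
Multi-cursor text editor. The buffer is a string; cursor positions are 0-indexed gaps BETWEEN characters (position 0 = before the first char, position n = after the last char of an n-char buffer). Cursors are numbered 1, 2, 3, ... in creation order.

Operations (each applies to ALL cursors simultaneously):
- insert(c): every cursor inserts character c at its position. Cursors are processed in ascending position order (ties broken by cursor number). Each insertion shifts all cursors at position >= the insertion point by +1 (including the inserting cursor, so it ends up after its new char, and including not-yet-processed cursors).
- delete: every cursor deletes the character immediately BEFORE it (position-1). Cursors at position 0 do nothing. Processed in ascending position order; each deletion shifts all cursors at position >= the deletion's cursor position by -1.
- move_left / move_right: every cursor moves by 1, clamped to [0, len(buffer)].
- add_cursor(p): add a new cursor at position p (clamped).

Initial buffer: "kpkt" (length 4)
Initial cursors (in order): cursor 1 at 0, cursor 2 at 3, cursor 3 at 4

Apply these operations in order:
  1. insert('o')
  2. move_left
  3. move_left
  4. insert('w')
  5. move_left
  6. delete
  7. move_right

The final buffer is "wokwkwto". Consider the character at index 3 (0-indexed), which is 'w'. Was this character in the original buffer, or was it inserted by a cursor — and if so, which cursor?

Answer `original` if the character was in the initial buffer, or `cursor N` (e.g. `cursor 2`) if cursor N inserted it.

Answer: cursor 2

Derivation:
After op 1 (insert('o')): buffer="okpkoto" (len 7), cursors c1@1 c2@5 c3@7, authorship 1...2.3
After op 2 (move_left): buffer="okpkoto" (len 7), cursors c1@0 c2@4 c3@6, authorship 1...2.3
After op 3 (move_left): buffer="okpkoto" (len 7), cursors c1@0 c2@3 c3@5, authorship 1...2.3
After op 4 (insert('w')): buffer="wokpwkowto" (len 10), cursors c1@1 c2@5 c3@8, authorship 11..2.23.3
After op 5 (move_left): buffer="wokpwkowto" (len 10), cursors c1@0 c2@4 c3@7, authorship 11..2.23.3
After op 6 (delete): buffer="wokwkwto" (len 8), cursors c1@0 c2@3 c3@5, authorship 11.2.3.3
After op 7 (move_right): buffer="wokwkwto" (len 8), cursors c1@1 c2@4 c3@6, authorship 11.2.3.3
Authorship (.=original, N=cursor N): 1 1 . 2 . 3 . 3
Index 3: author = 2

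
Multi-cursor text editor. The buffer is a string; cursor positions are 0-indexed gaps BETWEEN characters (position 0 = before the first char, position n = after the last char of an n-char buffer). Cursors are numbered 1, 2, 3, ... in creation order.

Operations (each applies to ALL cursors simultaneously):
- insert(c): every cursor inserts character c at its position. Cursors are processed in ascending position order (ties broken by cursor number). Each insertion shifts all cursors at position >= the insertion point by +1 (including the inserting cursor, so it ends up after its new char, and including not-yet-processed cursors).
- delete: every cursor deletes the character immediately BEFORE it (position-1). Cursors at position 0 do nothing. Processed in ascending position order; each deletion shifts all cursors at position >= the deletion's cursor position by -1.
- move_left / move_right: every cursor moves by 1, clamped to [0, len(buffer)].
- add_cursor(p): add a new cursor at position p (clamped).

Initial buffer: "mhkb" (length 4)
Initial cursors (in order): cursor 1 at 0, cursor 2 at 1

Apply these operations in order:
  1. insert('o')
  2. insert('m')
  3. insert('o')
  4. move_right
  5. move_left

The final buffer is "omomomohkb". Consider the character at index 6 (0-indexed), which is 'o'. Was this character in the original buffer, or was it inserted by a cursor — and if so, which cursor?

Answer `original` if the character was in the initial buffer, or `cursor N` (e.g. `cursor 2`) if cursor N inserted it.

Answer: cursor 2

Derivation:
After op 1 (insert('o')): buffer="omohkb" (len 6), cursors c1@1 c2@3, authorship 1.2...
After op 2 (insert('m')): buffer="ommomhkb" (len 8), cursors c1@2 c2@5, authorship 11.22...
After op 3 (insert('o')): buffer="omomomohkb" (len 10), cursors c1@3 c2@7, authorship 111.222...
After op 4 (move_right): buffer="omomomohkb" (len 10), cursors c1@4 c2@8, authorship 111.222...
After op 5 (move_left): buffer="omomomohkb" (len 10), cursors c1@3 c2@7, authorship 111.222...
Authorship (.=original, N=cursor N): 1 1 1 . 2 2 2 . . .
Index 6: author = 2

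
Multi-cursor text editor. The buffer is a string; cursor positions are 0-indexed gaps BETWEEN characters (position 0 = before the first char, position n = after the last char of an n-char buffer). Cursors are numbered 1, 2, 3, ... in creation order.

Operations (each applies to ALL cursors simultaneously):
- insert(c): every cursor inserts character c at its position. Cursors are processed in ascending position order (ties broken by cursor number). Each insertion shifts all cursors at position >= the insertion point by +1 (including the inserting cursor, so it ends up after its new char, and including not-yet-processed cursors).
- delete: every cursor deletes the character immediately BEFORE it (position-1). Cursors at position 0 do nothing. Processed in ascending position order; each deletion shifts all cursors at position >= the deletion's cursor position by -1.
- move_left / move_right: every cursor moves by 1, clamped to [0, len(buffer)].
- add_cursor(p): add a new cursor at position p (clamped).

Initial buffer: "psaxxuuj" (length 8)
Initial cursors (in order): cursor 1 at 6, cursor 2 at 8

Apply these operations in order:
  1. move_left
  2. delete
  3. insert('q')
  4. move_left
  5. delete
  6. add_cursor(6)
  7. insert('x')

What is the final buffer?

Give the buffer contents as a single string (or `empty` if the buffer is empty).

Answer: psaxqxqjx

Derivation:
After op 1 (move_left): buffer="psaxxuuj" (len 8), cursors c1@5 c2@7, authorship ........
After op 2 (delete): buffer="psaxuj" (len 6), cursors c1@4 c2@5, authorship ......
After op 3 (insert('q')): buffer="psaxquqj" (len 8), cursors c1@5 c2@7, authorship ....1.2.
After op 4 (move_left): buffer="psaxquqj" (len 8), cursors c1@4 c2@6, authorship ....1.2.
After op 5 (delete): buffer="psaqqj" (len 6), cursors c1@3 c2@4, authorship ...12.
After op 6 (add_cursor(6)): buffer="psaqqj" (len 6), cursors c1@3 c2@4 c3@6, authorship ...12.
After op 7 (insert('x')): buffer="psaxqxqjx" (len 9), cursors c1@4 c2@6 c3@9, authorship ...1122.3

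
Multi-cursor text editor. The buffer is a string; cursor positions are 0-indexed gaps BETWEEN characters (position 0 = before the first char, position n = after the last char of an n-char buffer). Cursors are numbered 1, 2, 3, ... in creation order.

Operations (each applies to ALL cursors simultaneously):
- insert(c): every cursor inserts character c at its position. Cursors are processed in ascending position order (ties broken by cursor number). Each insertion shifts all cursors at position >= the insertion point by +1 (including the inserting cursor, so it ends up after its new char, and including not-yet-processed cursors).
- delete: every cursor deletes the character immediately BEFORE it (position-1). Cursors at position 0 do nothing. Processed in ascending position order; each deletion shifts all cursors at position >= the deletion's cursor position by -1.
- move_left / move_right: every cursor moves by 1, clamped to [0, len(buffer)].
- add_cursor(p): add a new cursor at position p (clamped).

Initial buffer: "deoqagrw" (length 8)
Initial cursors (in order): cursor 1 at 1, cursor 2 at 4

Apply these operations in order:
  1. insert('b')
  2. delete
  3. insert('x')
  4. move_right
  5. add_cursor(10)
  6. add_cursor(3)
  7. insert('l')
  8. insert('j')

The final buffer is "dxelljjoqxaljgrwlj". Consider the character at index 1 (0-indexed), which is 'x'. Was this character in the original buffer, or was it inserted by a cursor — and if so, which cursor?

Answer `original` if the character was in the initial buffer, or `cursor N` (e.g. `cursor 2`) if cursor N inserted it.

After op 1 (insert('b')): buffer="dbeoqbagrw" (len 10), cursors c1@2 c2@6, authorship .1...2....
After op 2 (delete): buffer="deoqagrw" (len 8), cursors c1@1 c2@4, authorship ........
After op 3 (insert('x')): buffer="dxeoqxagrw" (len 10), cursors c1@2 c2@6, authorship .1...2....
After op 4 (move_right): buffer="dxeoqxagrw" (len 10), cursors c1@3 c2@7, authorship .1...2....
After op 5 (add_cursor(10)): buffer="dxeoqxagrw" (len 10), cursors c1@3 c2@7 c3@10, authorship .1...2....
After op 6 (add_cursor(3)): buffer="dxeoqxagrw" (len 10), cursors c1@3 c4@3 c2@7 c3@10, authorship .1...2....
After op 7 (insert('l')): buffer="dxelloqxalgrwl" (len 14), cursors c1@5 c4@5 c2@10 c3@14, authorship .1.14..2.2...3
After op 8 (insert('j')): buffer="dxelljjoqxaljgrwlj" (len 18), cursors c1@7 c4@7 c2@13 c3@18, authorship .1.1414..2.22...33
Authorship (.=original, N=cursor N): . 1 . 1 4 1 4 . . 2 . 2 2 . . . 3 3
Index 1: author = 1

Answer: cursor 1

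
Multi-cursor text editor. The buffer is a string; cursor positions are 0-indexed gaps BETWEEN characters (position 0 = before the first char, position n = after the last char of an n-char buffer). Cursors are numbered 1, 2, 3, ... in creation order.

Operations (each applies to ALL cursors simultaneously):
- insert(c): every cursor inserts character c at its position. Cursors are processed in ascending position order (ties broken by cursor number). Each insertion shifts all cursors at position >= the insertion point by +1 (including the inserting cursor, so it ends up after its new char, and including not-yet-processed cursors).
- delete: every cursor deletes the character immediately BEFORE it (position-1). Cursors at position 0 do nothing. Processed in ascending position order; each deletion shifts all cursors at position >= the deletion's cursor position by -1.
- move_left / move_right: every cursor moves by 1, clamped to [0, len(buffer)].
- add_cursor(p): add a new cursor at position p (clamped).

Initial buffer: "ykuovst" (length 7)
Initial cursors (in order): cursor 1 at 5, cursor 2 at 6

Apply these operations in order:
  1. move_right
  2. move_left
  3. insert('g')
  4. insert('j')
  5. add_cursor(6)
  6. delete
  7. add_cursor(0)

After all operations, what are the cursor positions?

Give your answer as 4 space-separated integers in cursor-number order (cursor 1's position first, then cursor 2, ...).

Answer: 5 7 5 0

Derivation:
After op 1 (move_right): buffer="ykuovst" (len 7), cursors c1@6 c2@7, authorship .......
After op 2 (move_left): buffer="ykuovst" (len 7), cursors c1@5 c2@6, authorship .......
After op 3 (insert('g')): buffer="ykuovgsgt" (len 9), cursors c1@6 c2@8, authorship .....1.2.
After op 4 (insert('j')): buffer="ykuovgjsgjt" (len 11), cursors c1@7 c2@10, authorship .....11.22.
After op 5 (add_cursor(6)): buffer="ykuovgjsgjt" (len 11), cursors c3@6 c1@7 c2@10, authorship .....11.22.
After op 6 (delete): buffer="ykuovsgt" (len 8), cursors c1@5 c3@5 c2@7, authorship ......2.
After op 7 (add_cursor(0)): buffer="ykuovsgt" (len 8), cursors c4@0 c1@5 c3@5 c2@7, authorship ......2.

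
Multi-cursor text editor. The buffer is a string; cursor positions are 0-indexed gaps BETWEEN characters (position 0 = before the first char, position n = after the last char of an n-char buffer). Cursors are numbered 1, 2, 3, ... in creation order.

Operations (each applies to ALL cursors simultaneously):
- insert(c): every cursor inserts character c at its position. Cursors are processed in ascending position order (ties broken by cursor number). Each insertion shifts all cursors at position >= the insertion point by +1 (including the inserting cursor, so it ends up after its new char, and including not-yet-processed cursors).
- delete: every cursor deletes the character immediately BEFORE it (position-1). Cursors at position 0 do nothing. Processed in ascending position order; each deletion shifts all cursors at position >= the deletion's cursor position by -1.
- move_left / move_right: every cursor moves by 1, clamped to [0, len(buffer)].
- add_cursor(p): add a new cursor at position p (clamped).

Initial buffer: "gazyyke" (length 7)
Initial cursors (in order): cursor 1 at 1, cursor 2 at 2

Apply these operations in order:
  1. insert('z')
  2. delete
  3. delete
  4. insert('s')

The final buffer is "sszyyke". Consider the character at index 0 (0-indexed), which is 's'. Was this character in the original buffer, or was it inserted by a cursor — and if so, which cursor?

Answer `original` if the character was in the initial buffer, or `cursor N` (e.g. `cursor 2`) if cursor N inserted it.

After op 1 (insert('z')): buffer="gzazzyyke" (len 9), cursors c1@2 c2@4, authorship .1.2.....
After op 2 (delete): buffer="gazyyke" (len 7), cursors c1@1 c2@2, authorship .......
After op 3 (delete): buffer="zyyke" (len 5), cursors c1@0 c2@0, authorship .....
After op 4 (insert('s')): buffer="sszyyke" (len 7), cursors c1@2 c2@2, authorship 12.....
Authorship (.=original, N=cursor N): 1 2 . . . . .
Index 0: author = 1

Answer: cursor 1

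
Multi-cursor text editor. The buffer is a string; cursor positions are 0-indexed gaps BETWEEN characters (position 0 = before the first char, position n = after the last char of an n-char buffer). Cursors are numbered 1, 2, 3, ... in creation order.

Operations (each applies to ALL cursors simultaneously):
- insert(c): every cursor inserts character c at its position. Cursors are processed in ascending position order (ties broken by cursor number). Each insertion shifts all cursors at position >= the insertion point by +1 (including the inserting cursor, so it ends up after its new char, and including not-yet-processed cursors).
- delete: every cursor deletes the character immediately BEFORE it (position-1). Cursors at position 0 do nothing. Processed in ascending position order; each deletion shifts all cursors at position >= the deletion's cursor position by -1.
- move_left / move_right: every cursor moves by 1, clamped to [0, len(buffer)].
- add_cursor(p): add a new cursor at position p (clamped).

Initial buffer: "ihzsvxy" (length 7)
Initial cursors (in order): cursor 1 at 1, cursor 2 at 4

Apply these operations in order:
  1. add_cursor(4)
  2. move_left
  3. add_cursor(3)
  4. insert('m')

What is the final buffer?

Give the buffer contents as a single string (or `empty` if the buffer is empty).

Answer: mihzmmmsvxy

Derivation:
After op 1 (add_cursor(4)): buffer="ihzsvxy" (len 7), cursors c1@1 c2@4 c3@4, authorship .......
After op 2 (move_left): buffer="ihzsvxy" (len 7), cursors c1@0 c2@3 c3@3, authorship .......
After op 3 (add_cursor(3)): buffer="ihzsvxy" (len 7), cursors c1@0 c2@3 c3@3 c4@3, authorship .......
After op 4 (insert('m')): buffer="mihzmmmsvxy" (len 11), cursors c1@1 c2@7 c3@7 c4@7, authorship 1...234....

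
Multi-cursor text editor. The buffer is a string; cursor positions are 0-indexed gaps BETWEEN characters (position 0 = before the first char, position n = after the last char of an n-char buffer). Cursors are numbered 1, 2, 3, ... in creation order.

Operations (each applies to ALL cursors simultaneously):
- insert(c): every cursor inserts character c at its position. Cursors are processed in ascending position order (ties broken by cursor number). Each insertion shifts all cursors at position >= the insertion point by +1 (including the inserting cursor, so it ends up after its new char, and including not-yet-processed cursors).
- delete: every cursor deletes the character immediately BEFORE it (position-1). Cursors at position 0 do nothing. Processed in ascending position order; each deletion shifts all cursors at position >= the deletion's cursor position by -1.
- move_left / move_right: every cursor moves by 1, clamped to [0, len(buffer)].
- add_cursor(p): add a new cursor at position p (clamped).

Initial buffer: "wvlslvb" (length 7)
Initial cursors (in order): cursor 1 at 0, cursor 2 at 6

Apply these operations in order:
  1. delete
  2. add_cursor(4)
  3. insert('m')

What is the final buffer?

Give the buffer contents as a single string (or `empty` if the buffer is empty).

After op 1 (delete): buffer="wvlslb" (len 6), cursors c1@0 c2@5, authorship ......
After op 2 (add_cursor(4)): buffer="wvlslb" (len 6), cursors c1@0 c3@4 c2@5, authorship ......
After op 3 (insert('m')): buffer="mwvlsmlmb" (len 9), cursors c1@1 c3@6 c2@8, authorship 1....3.2.

Answer: mwvlsmlmb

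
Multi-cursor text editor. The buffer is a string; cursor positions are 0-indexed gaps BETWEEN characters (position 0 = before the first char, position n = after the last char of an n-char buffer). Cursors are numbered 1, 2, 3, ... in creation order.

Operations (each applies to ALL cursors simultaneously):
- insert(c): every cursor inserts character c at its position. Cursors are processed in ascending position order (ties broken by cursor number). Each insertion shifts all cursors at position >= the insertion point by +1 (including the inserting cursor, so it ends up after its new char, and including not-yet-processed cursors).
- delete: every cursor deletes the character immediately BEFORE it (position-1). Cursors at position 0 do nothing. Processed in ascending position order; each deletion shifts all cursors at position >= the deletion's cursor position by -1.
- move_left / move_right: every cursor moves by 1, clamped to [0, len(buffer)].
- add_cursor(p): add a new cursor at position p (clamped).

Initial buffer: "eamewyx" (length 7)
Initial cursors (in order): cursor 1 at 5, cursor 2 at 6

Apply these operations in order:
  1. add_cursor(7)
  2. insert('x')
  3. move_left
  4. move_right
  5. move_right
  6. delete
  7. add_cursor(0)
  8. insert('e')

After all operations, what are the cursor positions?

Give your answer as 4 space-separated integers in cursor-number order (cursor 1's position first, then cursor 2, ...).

Answer: 8 11 11 1

Derivation:
After op 1 (add_cursor(7)): buffer="eamewyx" (len 7), cursors c1@5 c2@6 c3@7, authorship .......
After op 2 (insert('x')): buffer="eamewxyxxx" (len 10), cursors c1@6 c2@8 c3@10, authorship .....1.2.3
After op 3 (move_left): buffer="eamewxyxxx" (len 10), cursors c1@5 c2@7 c3@9, authorship .....1.2.3
After op 4 (move_right): buffer="eamewxyxxx" (len 10), cursors c1@6 c2@8 c3@10, authorship .....1.2.3
After op 5 (move_right): buffer="eamewxyxxx" (len 10), cursors c1@7 c2@9 c3@10, authorship .....1.2.3
After op 6 (delete): buffer="eamewxx" (len 7), cursors c1@6 c2@7 c3@7, authorship .....12
After op 7 (add_cursor(0)): buffer="eamewxx" (len 7), cursors c4@0 c1@6 c2@7 c3@7, authorship .....12
After op 8 (insert('e')): buffer="eeamewxexee" (len 11), cursors c4@1 c1@8 c2@11 c3@11, authorship 4.....11223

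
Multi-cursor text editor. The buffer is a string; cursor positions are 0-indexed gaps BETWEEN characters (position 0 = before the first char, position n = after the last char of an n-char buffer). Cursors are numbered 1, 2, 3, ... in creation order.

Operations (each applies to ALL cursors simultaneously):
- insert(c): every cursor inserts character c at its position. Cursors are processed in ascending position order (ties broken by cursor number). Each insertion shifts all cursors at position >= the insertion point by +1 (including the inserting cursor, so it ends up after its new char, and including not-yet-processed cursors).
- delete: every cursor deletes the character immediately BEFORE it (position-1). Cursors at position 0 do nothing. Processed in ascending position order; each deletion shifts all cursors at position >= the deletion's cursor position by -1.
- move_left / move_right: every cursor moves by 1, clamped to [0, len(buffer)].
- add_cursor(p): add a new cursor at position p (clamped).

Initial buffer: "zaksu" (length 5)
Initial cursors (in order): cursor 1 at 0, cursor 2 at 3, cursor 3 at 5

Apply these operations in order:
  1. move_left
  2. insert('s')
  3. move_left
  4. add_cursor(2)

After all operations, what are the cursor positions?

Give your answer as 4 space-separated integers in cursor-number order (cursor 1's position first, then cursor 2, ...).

After op 1 (move_left): buffer="zaksu" (len 5), cursors c1@0 c2@2 c3@4, authorship .....
After op 2 (insert('s')): buffer="szaskssu" (len 8), cursors c1@1 c2@4 c3@7, authorship 1..2..3.
After op 3 (move_left): buffer="szaskssu" (len 8), cursors c1@0 c2@3 c3@6, authorship 1..2..3.
After op 4 (add_cursor(2)): buffer="szaskssu" (len 8), cursors c1@0 c4@2 c2@3 c3@6, authorship 1..2..3.

Answer: 0 3 6 2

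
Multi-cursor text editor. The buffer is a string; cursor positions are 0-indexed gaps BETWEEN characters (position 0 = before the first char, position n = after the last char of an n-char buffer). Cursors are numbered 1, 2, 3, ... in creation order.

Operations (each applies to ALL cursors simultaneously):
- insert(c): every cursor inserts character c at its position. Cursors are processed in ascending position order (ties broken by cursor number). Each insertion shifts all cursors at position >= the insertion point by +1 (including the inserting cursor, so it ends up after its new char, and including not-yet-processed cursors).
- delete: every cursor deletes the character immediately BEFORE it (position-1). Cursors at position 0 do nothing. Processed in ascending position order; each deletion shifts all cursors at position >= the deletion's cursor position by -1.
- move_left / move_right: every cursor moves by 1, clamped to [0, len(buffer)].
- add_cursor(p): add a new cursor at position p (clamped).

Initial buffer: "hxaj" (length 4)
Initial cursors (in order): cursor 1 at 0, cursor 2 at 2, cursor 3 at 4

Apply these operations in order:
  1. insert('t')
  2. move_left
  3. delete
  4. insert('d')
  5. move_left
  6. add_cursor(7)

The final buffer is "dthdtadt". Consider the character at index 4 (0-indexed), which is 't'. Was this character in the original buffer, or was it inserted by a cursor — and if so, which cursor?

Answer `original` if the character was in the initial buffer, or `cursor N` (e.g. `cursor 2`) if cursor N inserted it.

Answer: cursor 2

Derivation:
After op 1 (insert('t')): buffer="thxtajt" (len 7), cursors c1@1 c2@4 c3@7, authorship 1..2..3
After op 2 (move_left): buffer="thxtajt" (len 7), cursors c1@0 c2@3 c3@6, authorship 1..2..3
After op 3 (delete): buffer="thtat" (len 5), cursors c1@0 c2@2 c3@4, authorship 1.2.3
After op 4 (insert('d')): buffer="dthdtadt" (len 8), cursors c1@1 c2@4 c3@7, authorship 11.22.33
After op 5 (move_left): buffer="dthdtadt" (len 8), cursors c1@0 c2@3 c3@6, authorship 11.22.33
After op 6 (add_cursor(7)): buffer="dthdtadt" (len 8), cursors c1@0 c2@3 c3@6 c4@7, authorship 11.22.33
Authorship (.=original, N=cursor N): 1 1 . 2 2 . 3 3
Index 4: author = 2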